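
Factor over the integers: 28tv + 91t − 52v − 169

Group as (28tv + 91t) + (−52v − 169) = 7t(4v + 13) − 13(4v + 13).
Both groups share the factor (4v + 13).

(4v + 13)(7t − 13)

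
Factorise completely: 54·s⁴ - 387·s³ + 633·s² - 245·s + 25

By the rational root theorem, s = 5/3 is a root, so (3·s - 5) divides it; the quotient is 18·s³ - 99·s² + 46·s - 5.
Then s = 5 is a root, so (s - 5) divides it; the quotient is 18·s² - 9·s + 1.
The remaining quadratic factors as (3·s - 1)(6·s - 1).

(3·s - 1)·(3·s - 5)·(6·s - 1)·(s - 5)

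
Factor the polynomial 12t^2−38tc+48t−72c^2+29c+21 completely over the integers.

Group: 6t(2t−9c+7) + (8c+3)(2t−9c+7); both groups contain (2t−9c+7).

(2t−9c+7)(6t+8c+3)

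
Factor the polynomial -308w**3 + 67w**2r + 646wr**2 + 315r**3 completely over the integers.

Group: 11w(-28w**2 + 29wr + 35r**2) + 9r(-28w**2 + 29wr + 35r**2); both groups contain (-28w**2 + 29wr + 35r**2), so (11w + 9r) is a factor with cofactor -28w**2 + 29wr + 35r**2.
The cofactor groups again: -28w**2 + 29wr + 35r**2 = -4w(7w + 5r) + 7r(7w + 5r); both groups contain (7w + 5r), giving -(4w - 7r)(7w + 5r).

-(4w - 7r)(7w + 5r)(11w + 9r)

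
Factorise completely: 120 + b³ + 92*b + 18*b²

Testing divisors of the constant over divisors of the leading coefficient, b = -10 is a root, so (b + 10) divides it; the quotient is b² + 8*b + 12.
The remaining quadratic factors as (b + 6)(b + 2).

(b + 10)*(b + 2)*(b + 6)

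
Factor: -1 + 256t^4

(4t + 1)(4t - 1)(16t^2 + 1)

(4t)⁴ − (1)⁴ = ((4t)² − (1)²)((4t)² + (1)²); the first factor splits again, the second (16t^2 + 1) is irreducible.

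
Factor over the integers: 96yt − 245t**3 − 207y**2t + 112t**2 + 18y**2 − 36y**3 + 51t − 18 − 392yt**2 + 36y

−(3y + 5t − 3)(3y + 7t + 3)(4y + 7t − 2)

Group: 4y(−9y**2 − 36yt − 35t**2 + 6t + 9) + (7t − 2)(−9y**2 − 36yt − 35t**2 + 6t + 9); both groups contain (−9y**2 − 36yt − 35t**2 + 6t + 9), so (4y + 7t − 2) is a factor with cofactor −9y**2 − 36yt − 35t**2 + 6t + 9.
The cofactor groups again: −9y**2 − 36yt − 35t**2 + 6t + 9 = −3y(3y + 5t − 3) + (−7t − 3)(3y + 5t − 3); both groups contain (3y + 5t − 3), giving −(3y + 7t + 3)(3y + 5t − 3).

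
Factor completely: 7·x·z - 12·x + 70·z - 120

Group as (7·x·z - 12·x) + (70·z - 120) = x·(7·z - 12) + 10·(7·z - 12).
Both groups share the factor (7·z - 12).

(7·z - 12)·(x + 10)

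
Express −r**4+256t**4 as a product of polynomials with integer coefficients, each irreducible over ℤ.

(4t−r)(4t+r)(16t**2+r**2)

(4t)⁴ − (r)⁴ = ((4t)² − (r)²)((4t)² + (r)²); the first factor splits again, the second (16t**2+r**2) is irreducible.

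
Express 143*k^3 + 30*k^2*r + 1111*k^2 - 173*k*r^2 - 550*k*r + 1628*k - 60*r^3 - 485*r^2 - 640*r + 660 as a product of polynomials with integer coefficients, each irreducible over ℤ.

Group: 13*k*(11*k^2 + 15*k*r + 77*k + 4*r^2 + 35*r + 66) + (-15*r + 10)*(11*k^2 + 15*k*r + 77*k + 4*r^2 + 35*r + 66); both groups contain (11*k^2 + 15*k*r + 77*k + 4*r^2 + 35*r + 66), so (13*k - 15*r + 10) is a factor with cofactor 11*k^2 + 15*k*r + 77*k + 4*r^2 + 35*r + 66.
The cofactor groups again: 11*k^2 + 15*k*r + 77*k + 4*r^2 + 35*r + 66 = 11*k*(k + r + 6) + (4*r + 11)*(k + r + 6); both groups contain (k + r + 6), giving (11*k + 4*r + 11)*(k + r + 6).

(11*k + 4*r + 11)*(13*k - 15*r + 10)*(k + r + 6)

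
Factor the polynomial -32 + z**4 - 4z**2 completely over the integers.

(z**2 + 4)(z**2 - 8)

Substitute u = z**2 to get a quadratic in u, then factor.
z**2 - 8 is irreducible over ℤ (8 is not a perfect square).
z**2 + 4 is irreducible over ℤ (sum of squares).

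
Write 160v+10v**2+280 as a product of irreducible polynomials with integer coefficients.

Pull out the common factor 10, then factor the remaining trinomial.

10(v+14)(v+2)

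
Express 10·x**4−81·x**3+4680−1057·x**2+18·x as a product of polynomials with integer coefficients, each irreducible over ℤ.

(2·x+13)·(5·x+12)·(x−15)·(x−2)

Testing divisors of the constant over divisors of the leading coefficient, x = −12/5 is a root, so (5·x+12) is a factor; dividing leaves 2·x**3−21·x**2−161·x+390.
Next, x = −13/2 is a root, so (2·x+13) divides it; the quotient is x**2−17·x+30.
The remaining quadratic factors as (x−2)(x−15).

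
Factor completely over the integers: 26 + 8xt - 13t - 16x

Group as (8xt - 16x) + (-13t + 26) = 8x(t - 2) - 13(t - 2).
Both groups share the factor (t - 2).

(8x - 13)(t - 2)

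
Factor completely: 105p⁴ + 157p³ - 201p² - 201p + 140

(3p + 5)(5p + 7)(7p - 4)(p - 1)

Among the possible rational roots, p = 1 is a root, so (p - 1) is a factor; dividing leaves 105p³ + 262p² + 61p - 140.
Continuing, p = -5/3 is a root, so (3p + 5) is a factor; dividing leaves 35p² + 29p - 28.
The remaining quadratic factors as (7p - 4)(5p + 7).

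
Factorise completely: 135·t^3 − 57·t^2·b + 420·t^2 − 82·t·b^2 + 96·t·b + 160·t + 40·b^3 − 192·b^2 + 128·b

Group: 5·t·(27·t^2 − 33·t·b + 84·t + 10·b^2 − 48·b + 32) + 4·b·(27·t^2 − 33·t·b + 84·t + 10·b^2 − 48·b + 32); both groups contain (27·t^2 − 33·t·b + 84·t + 10·b^2 − 48·b + 32), so (5·t + 4·b) is a factor with cofactor 27·t^2 − 33·t·b + 84·t + 10·b^2 − 48·b + 32.
The cofactor groups again: 27·t^2 − 33·t·b + 84·t + 10·b^2 − 48·b + 32 = 9·t·(3·t − 2·b + 8) + (−5·b + 4)·(3·t − 2·b + 8); both groups contain (3·t − 2·b + 8), giving (9·t − 5·b + 4)·(3·t − 2·b + 8).

(3·t − 2·b + 8)·(9·t − 5·b + 4)·(5·t + 4·b)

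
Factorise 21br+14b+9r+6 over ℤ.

(3r+2)(7b+3)

Group as (21br+14b) + (9r+6) = 7b(3r+2) + 3(3r+2).
Both groups share the factor (3r+2).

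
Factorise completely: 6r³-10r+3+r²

Testing divisors of the constant over divisors of the leading coefficient, r = -3/2 is a root, so (2r+3) is a factor; dividing leaves 3r²-4r+1.
The remaining quadratic factors as (r-1)(3r-1).

(2r+3)(3r-1)(r-1)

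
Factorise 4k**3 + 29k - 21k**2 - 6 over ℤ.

(4k - 1)(k - 2)(k - 3)

Among the possible rational roots, k = 3 is a root, so (k - 3) is a factor; dividing leaves 4k**2 - 9k + 2.
The remaining quadratic factors as (k - 2)(4k - 1).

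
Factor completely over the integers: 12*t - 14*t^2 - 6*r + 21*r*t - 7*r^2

-(7*r - 7*t + 6)*(r - 2*t)

Group: -7*r*(r - 2*t) + (7*t - 6)*(r - 2*t); both groups contain (r - 2*t).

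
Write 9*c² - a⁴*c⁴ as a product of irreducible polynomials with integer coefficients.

-c²*(a²*c + 3)*(a²*c - 3)

Every term has a factor of c²; factoring it out leaves -a⁴*c² + 9.
Recognize a difference of squares with the parts 3 and a²*c.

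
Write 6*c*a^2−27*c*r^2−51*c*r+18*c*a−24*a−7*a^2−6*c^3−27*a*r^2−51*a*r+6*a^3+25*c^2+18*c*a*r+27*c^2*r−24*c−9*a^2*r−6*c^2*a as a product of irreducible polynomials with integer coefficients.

−(2*c−2*a−3*r−3)*(3*c+3*a−9*r−8)*(c+a)

Group: c*(−6*c^2+27*c*r+25*c+6*a^2−9*a*r−7*a−27*r^2−51*r−24) + a*(−6*c^2+27*c*r+25*c+6*a^2−9*a*r−7*a−27*r^2−51*r−24); both groups contain (−6*c^2+27*c*r+25*c+6*a^2−9*a*r−7*a−27*r^2−51*r−24), so (c+a) is a factor with cofactor −6*c^2+27*c*r+25*c+6*a^2−9*a*r−7*a−27*r^2−51*r−24.
The cofactor groups again: −6*c^2+27*c*r+25*c+6*a^2−9*a*r−7*a−27*r^2−51*r−24 = −3*c*(2*c−2*a−3*r−3) + (−3*a+9*r+8)*(2*c−2*a−3*r−3); both groups contain (2*c−2*a−3*r−3), giving −(3*c+3*a−9*r−8)*(2*c−2*a−3*r−3).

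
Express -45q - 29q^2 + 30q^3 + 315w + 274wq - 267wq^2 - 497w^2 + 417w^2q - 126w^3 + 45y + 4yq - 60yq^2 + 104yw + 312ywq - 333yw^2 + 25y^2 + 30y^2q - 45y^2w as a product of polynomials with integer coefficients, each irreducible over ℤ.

-(5y + 2w - 5q + 9)(9w - 6q - 5)(y + 7w - q)

Group: 5y(-9yw + 6yq + 5y - 63w^2 + 51wq + 35w - 6q^2 - 5q) + (2w - 5q + 9)(-9yw + 6yq + 5y - 63w^2 + 51wq + 35w - 6q^2 - 5q); both groups contain (-9yw + 6yq + 5y - 63w^2 + 51wq + 35w - 6q^2 - 5q), so (5y + 2w - 5q + 9) is a factor with cofactor -9yw + 6yq + 5y - 63w^2 + 51wq + 35w - 6q^2 - 5q.
The cofactor groups again: -9yw + 6yq + 5y - 63w^2 + 51wq + 35w - 6q^2 - 5q = -y(9w - 6q - 5) + (-7w + q)(9w - 6q - 5); both groups contain (9w - 6q - 5), giving -(y + 7w - q)(9w - 6q - 5).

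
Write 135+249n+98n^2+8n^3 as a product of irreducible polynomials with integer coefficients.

(2n+5)(4n+3)(n+9)

Among the possible rational roots, n = -5/2 is a root, so (2n+5) is a factor; dividing leaves 4n^2+39n+27.
The remaining quadratic factors as (4n+3)(n+9).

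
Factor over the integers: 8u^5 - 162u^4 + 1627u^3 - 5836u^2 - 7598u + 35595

Trying the rational-root candidates, u = 5/2 is a root, giving the factor (2u - 5) and quotient 4u^4 - 71u^3 + 636u^2 - 1328u - 7119.
Continuing, u = 7 is a root, so (u - 7) is a factor; dividing leaves 4u^3 - 43u^2 + 335u + 1017.
Next, u = -9/4 is a root, so (4u + 9) divides it; the quotient is u^2 - 13u + 113.
The quadratic u^2 - 13u + 113 has discriminant -283 < 0 and is irreducible over ℤ.

(2u - 5)(4u + 9)(u - 7)(u^2 - 13u + 113)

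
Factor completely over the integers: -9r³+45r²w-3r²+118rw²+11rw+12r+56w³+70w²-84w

Group: 3r(-3r²+19rw-4r+14w²+28w) + (4w-3)(-3r²+19rw-4r+14w²+28w); both groups contain (-3r²+19rw-4r+14w²+28w), so (3r+4w-3) is a factor with cofactor -3r²+19rw-4r+14w²+28w.
The cofactor groups again: -3r²+19rw-4r+14w²+28w = -3r(r-7w) + (-2w-4)(r-7w); both groups contain (r-7w), giving -(3r+2w+4)(r-7w).

-(3r+2w+4)(3r+4w-3)(r-7w)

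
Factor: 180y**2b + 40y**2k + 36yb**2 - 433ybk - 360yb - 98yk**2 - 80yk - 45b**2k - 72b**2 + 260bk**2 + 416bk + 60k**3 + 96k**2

(4y - 5k - 8)(9b + 2k)(5y + b - 6k)

Group: 9b(20y**2 + 4yb - 49yk - 40y - 5bk - 8b + 30k**2 + 48k) + 2k(20y**2 + 4yb - 49yk - 40y - 5bk - 8b + 30k**2 + 48k); both groups contain (20y**2 + 4yb - 49yk - 40y - 5bk - 8b + 30k**2 + 48k), so (9b + 2k) is a factor with cofactor 20y**2 + 4yb - 49yk - 40y - 5bk - 8b + 30k**2 + 48k.
The cofactor groups again: 20y**2 + 4yb - 49yk - 40y - 5bk - 8b + 30k**2 + 48k = 4y(5y + b - 6k) + (-5k - 8)(5y + b - 6k); both groups contain (5y + b - 6k), giving (4y - 5k - 8)(5y + b - 6k).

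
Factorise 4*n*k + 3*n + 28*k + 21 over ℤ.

Group as (4*n*k + 3*n) + (28*k + 21) = n*(4*k + 3) + 7*(4*k + 3).
Both groups share the factor (4*k + 3).

(4*k + 3)*(n + 7)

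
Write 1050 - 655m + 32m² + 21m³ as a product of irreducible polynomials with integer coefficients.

(3m - 10)(7m - 15)(m + 7)

Among the possible rational roots, m = -7 is a root, so (m + 7) is a factor; dividing leaves 21m² - 115m + 150.
The remaining quadratic factors as (7m - 15)(3m - 10).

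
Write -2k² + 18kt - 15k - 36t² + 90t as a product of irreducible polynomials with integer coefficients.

-(2k - 6t + 15)(k - 6t)

Group: -2k(k - 6t) + (6t - 15)(k - 6t); both groups contain (k - 6t).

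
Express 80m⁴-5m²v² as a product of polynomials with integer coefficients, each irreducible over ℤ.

Pull out the common factor 5m²; 16m²-v² is a difference of squares.

5m²(4m+v)(4m-v)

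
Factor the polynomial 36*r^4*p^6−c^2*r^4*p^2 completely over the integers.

Factor out r^4*p^2 first: what remains is −c^2+36*p^4.
Recognize a difference of squares with the parts 6*p^2 and c.

−p^2*r^4*(c+6*p^2)*(c−6*p^2)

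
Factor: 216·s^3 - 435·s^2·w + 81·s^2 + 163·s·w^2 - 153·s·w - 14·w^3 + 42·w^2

Group: 3·s·(72·s^2 - 121·s·w + 27·s + 14·w^2 - 42·w) - w·(72·s^2 - 121·s·w + 27·s + 14·w^2 - 42·w); both groups contain (72·s^2 - 121·s·w + 27·s + 14·w^2 - 42·w), so (3·s - w) is a factor with cofactor 72·s^2 - 121·s·w + 27·s + 14·w^2 - 42·w.
The cofactor groups again: 72·s^2 - 121·s·w + 27·s + 14·w^2 - 42·w = 8·s·(9·s - 14·w) + (-w + 3)·(9·s - 14·w); both groups contain (9·s - 14·w), giving (8·s - w + 3)·(9·s - 14·w).

(3·s - w)·(8·s - w + 3)·(9·s - 14·w)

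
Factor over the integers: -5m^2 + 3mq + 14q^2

Group: -m(5m + 7q) + 2q(5m + 7q); both groups contain (5m + 7q).

-(5m + 7q)(m - 2q)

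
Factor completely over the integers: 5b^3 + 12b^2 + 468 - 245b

Trying the rational-root candidates, b = -9 is a root, so (b + 9) is a factor; dividing leaves 5b^2 - 33b + 52.
The remaining quadratic factors as (b - 4)(5b - 13).

(5b - 13)(b + 9)(b - 4)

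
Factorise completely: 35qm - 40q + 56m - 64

Group as (35qm - 40q) + (56m - 64) = 5q(7m - 8) + 8(7m - 8).
Both groups share the factor (7m - 8).

(5q + 8)(7m - 8)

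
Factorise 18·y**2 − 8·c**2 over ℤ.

Every term has a factor of 2. Then 9·y**2 − 4·c**2 = (3·y)² − (2·c)².

2·(3·y − 2·c)·(3·y + 2·c)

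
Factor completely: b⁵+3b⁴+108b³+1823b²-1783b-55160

Trying the rational-root candidates, b = 5 is a root, giving the factor (b-5) and quotient b⁴+8b³+148b²+2563b+11032.
Next, b = -8 is a root, so (b+8) divides it; the quotient is b³+148b+1379.
Next, b = -7 is a root, giving the factor (b+7) and quotient b²-7b+197.
The quadratic b²-7b+197 has discriminant -739 < 0 and is irreducible over ℤ.

(b+7)(b+8)(b-5)(b²-7b+197)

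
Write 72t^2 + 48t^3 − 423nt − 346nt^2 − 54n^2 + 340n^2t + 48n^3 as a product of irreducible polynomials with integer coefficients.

Group: n(48n^2 − 44nt − 54n + 6t^2 + 9t) + 8t(48n^2 − 44nt − 54n + 6t^2 + 9t); both groups contain (48n^2 − 44nt − 54n + 6t^2 + 9t), so (n + 8t) is a factor with cofactor 48n^2 − 44nt − 54n + 6t^2 + 9t.
The cofactor groups again: 48n^2 − 44nt − 54n + 6t^2 + 9t = 6n(8n − 6t − 9) − t(8n − 6t − 9); both groups contain (8n − 6t − 9), giving (6n − t)(8n − 6t − 9).

(6n − t)(8n − 6t − 9)(n + 8t)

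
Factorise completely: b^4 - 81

Difference of squares twice: with A = b and B = 3, A⁴ − B⁴ = (A² − B²)(A² + B²), and A² − B² factors again.

(b + 3)(b - 3)(b^2 + 9)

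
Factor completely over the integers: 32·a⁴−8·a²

8·a²·(2·a+1)·(2·a−1)

Pull out the common factor 8·a²; 4·a²−1 is a difference of squares.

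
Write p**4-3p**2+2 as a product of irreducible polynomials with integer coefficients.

Substitute u = p**2 to get a quadratic in u, then factor.
p**2-2 is irreducible over ℤ (2 is not a perfect square).
p**2-1 is a difference of squares.

(p+1)(p-1)(p**2-2)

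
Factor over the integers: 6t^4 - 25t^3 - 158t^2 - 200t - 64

(2t + 1)(3t + 4)(t + 2)(t - 8)

Trying the rational-root candidates, t = 8 is a root, giving the factor (t - 8) and quotient 6t^3 + 23t^2 + 26t + 8.
Next, t = -4/3 is a root, so (3t + 4) is a factor; dividing leaves 2t^2 + 5t + 2.
The remaining quadratic factors as (t + 2)(2t + 1).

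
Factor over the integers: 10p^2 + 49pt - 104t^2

Group: 2p(5p - 8t) + 13t(5p - 8t); both groups contain (5p - 8t).

(2p + 13t)(5p - 8t)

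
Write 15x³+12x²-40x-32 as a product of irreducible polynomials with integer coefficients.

Group as (15x³-40x) + (12x²-32) = 5x(3x²-8) + 4(3x²-8).
Both groups share the factor (3x²-8).

(5x+4)(3x²-8)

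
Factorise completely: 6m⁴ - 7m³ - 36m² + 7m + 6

Trying the rational-root candidates, m = -1/3 is a root, so (3m + 1) divides it; the quotient is 2m³ - 3m² - 11m + 6.
Then m = -2 is a root, so (m + 2) divides it; the quotient is 2m² - 7m + 3.
The remaining quadratic factors as (2m - 1)(m - 3).

(2m - 1)(3m + 1)(m + 2)(m - 3)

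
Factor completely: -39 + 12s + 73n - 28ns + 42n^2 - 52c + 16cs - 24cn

-(4c - 7n + 3)(6n - 4s + 13)

Group: -6n(4c - 7n + 3) + (4s - 13)(4c - 7n + 3); both groups contain (4c - 7n + 3).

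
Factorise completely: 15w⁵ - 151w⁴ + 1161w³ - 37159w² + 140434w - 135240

Trying the rational-root candidates, w = 12/5 is a root, giving the factor (5w - 12) and quotient 3w⁴ - 23w³ + 177w² - 7007w + 11270.
Continuing, w = 14 is a root, so (w - 14) divides it; the quotient is 3w³ + 19w² + 443w - 805.
Then w = 5/3 is a root, giving the factor (3w - 5) and quotient w² + 8w + 161.
The quadratic w² + 8w + 161 has discriminant -580 < 0 and is irreducible over ℤ.

(3w - 5)(5w - 12)(w - 14)(w² + 8w + 161)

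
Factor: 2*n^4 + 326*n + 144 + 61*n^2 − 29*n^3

(2*n + 1)*(n + 2)*(n − 8)*(n − 9)

Testing divisors of the constant over divisors of the leading coefficient, n = 9 is a root, so (n − 9) divides it; the quotient is 2*n^3 − 11*n^2 − 38*n − 16.
Next, n = −2 is a root, so (n + 2) is a factor; dividing leaves 2*n^2 − 15*n − 8.
The remaining quadratic factors as (2*n + 1)(n − 8).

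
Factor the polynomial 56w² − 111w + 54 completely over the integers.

(7w − 6)(8w − 9)

Need a pair with product 56·54 = 3024 and sum −111: that's −48 and −63.
Split the middle term: 56w² − 48w − 63w + 54 = 8w(7w − 6) − 9(7w − 6).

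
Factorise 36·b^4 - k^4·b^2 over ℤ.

-b^2·(k^2 - 6·b)·(k^2 + 6·b)

Factor out b^2 first: what remains is -k^4 + 36·b^2.
Recognize a difference of squares with the parts 6·b and k^2.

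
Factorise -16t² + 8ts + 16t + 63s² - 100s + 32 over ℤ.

Group: -4t(4t + 7s - 8) + (9s - 4)(4t + 7s - 8); both groups contain (4t + 7s - 8).

-(4t - 9s + 4)(4t + 7s - 8)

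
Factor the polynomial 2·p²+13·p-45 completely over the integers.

Need a pair with product 2·(-45) = -90 and sum 13: that's 18 and -5.
Split the middle term: 2·p²+18·p - 5·p-45 = 2·p·(p+9) - 5·(p+9).

(2·p-5)·(p+9)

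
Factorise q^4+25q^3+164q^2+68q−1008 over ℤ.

(q+14)(q+4)(q+9)(q−2)

Trying the rational-root candidates, q = 2 is a root, giving the factor (q−2) and quotient q^3+27q^2+218q+504.
Then q = −9 is a root, so (q+9) is a factor; dividing leaves q^2+18q+56.
The remaining quadratic factors as (q+4)(q+14).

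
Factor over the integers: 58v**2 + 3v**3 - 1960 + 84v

(3v - 14)(v + 10)(v + 14)

Testing divisors of the constant over divisors of the leading coefficient, v = 14/3 is a root, so (3v - 14) divides it; the quotient is v**2 + 24v + 140.
The remaining quadratic factors as (v + 14)(v + 10).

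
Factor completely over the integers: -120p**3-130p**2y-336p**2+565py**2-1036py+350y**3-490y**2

-(12p+7y)(2p+5y)(5p-10y+14)

Group: 5p(-24p**2-74py-35y**2) + (-10y+14)(-24p**2-74py-35y**2); both groups contain (-24p**2-74py-35y**2), so (5p-10y+14) is a factor with cofactor -24p**2-74py-35y**2.
The cofactor groups again: -24p**2-74py-35y**2 = -2p(12p+7y) - 5y(12p+7y); both groups contain (12p+7y), giving -(2p+5y)(12p+7y).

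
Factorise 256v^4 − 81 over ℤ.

(4v + 3)(4v − 3)(16v^2 + 9)

Difference of squares twice: with A = 4v and B = 3, A⁴ − B⁴ = (A² − B²)(A² + B²), and A² − B² factors again.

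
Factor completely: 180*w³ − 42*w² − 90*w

Pull out the common factor 6*w, then factor the remaining trinomial.

6*w*(5*w + 3)*(6*w − 5)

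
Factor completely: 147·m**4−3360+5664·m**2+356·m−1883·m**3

Testing divisors of the constant over divisors of the leading coefficient, m = 8 is a root, giving the factor (m−8) and quotient 147·m**3−707·m**2+8·m+420.
Continuing, m = 6/7 is a root, giving the factor (7·m−6) and quotient 21·m**2−83·m−70.
The remaining quadratic factors as (7·m+5)(3·m−14).

(3·m−14)·(7·m+5)·(7·m−6)·(m−8)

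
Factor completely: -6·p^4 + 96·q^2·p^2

6·p^2·(4·q - p)·(4·q + p)

Factor out 6·p^2, leaving 16·q^2 - p^2, which is a difference of two squares.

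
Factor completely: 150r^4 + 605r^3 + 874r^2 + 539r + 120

(5r + 3)(5r + 8)(6r + 5)(r + 1)

Testing divisors of the constant over divisors of the leading coefficient, r = −1 is a root, giving the factor (r + 1) and quotient 150r^3 + 455r^2 + 419r + 120.
Next, r = −8/5 is a root, so (5r + 8) divides it; the quotient is 30r^2 + 43r + 15.
The remaining quadratic factors as (5r + 3)(6r + 5).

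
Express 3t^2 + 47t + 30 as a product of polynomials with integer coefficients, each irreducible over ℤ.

(3t + 2)(t + 15)

Need a pair with product 3·30 = 90 and sum 47: that's 45 and 2.
Split the middle term: 3t^2 + 45t + 2t + 30 = 3t(t + 15) + 2(t + 15).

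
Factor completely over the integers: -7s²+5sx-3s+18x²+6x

-(7s+9x+3)(s-2x)

Group: -s(7s+9x+3) + 2x(7s+9x+3); both groups contain (7s+9x+3).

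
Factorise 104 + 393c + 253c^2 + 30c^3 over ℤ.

Testing divisors of the constant over divisors of the leading coefficient, c = −8/5 is a root, so (5c + 8) is a factor; dividing leaves 6c^2 + 41c + 13.
The remaining quadratic factors as (2c + 13)(3c + 1).

(2c + 13)(3c + 1)(5c + 8)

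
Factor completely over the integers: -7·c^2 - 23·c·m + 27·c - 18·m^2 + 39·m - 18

-(7·c + 9·m - 6)·(c + 2·m - 3)

Group: -7·c·(c + 2·m - 3) + (-9·m + 6)·(c + 2·m - 3); both groups contain (c + 2·m - 3).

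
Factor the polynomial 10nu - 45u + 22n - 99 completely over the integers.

Group as (10nu + 22n) + (-45u - 99) = 2n(5u + 11) - 9(5u + 11).
Both groups share the factor (5u + 11).

(2n - 9)(5u + 11)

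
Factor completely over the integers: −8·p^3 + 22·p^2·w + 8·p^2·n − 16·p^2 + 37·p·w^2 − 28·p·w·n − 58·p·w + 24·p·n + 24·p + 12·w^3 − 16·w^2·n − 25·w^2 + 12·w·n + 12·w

Group: 2·p·(−4·p^2 + 13·p·w + 4·p·n − 8·p + 12·w^2 − 16·w·n − 25·w + 12·n + 12) + w·(−4·p^2 + 13·p·w + 4·p·n − 8·p + 12·w^2 − 16·w·n − 25·w + 12·n + 12); both groups contain (−4·p^2 + 13·p·w + 4·p·n − 8·p + 12·w^2 − 16·w·n − 25·w + 12·n + 12), so (2·p + w) is a factor with cofactor −4·p^2 + 13·p·w + 4·p·n − 8·p + 12·w^2 − 16·w·n − 25·w + 12·n + 12.
The cofactor groups again: −4·p^2 + 13·p·w + 4·p·n − 8·p + 12·w^2 − 16·w·n − 25·w + 12·n + 12 = −p·(4·p + 3·w − 4·n − 4) + (4·w − 3)·(4·p + 3·w − 4·n − 4); both groups contain (4·p + 3·w − 4·n − 4), giving −(p − 4·w + 3)·(4·p + 3·w − 4·n − 4).

−(4·p + 3·w − 4·n − 4)·(2·p + w)·(p − 4·w + 3)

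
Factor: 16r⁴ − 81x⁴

(2r + 3x)(2r − 3x)(4r² + 9x²)

Write as (4r²)² − (9x²)², then factor 4r² − 9x² once more.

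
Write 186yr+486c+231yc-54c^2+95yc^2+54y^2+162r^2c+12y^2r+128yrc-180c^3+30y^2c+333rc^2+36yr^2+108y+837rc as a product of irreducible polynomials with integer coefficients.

Group: 2y(6yr+15yc+27y+18r^2+37rc+93r-20c^2-6c+54) + 9c(6yr+15yc+27y+18r^2+37rc+93r-20c^2-6c+54); both groups contain (6yr+15yc+27y+18r^2+37rc+93r-20c^2-6c+54), so (2y+9c) is a factor with cofactor 6yr+15yc+27y+18r^2+37rc+93r-20c^2-6c+54.
The cofactor groups again: 6yr+15yc+27y+18r^2+37rc+93r-20c^2-6c+54 = 3y(2r+5c+9) + (9r-4c+6)(2r+5c+9); both groups contain (2r+5c+9), giving (3y+9r-4c+6)(2r+5c+9).

(3y+9r-4c+6)(2r+5c+9)(2y+9c)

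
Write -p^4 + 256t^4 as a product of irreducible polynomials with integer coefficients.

Write as (16t^2)² − (p^2)², then factor 16t^2 - p^2 once more.

(4t - p)(4t + p)(16t^2 + p^2)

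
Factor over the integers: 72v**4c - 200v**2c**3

Pull out the common factor 8v**2c; 9v**2 - 25c**2 is a difference of squares.

8cv**2(3v - 5c)(3v + 5c)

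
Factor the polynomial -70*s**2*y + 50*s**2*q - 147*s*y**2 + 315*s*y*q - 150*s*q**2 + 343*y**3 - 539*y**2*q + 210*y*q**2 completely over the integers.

-(7*y - 5*q)*(2*s + 7*y - 6*q)*(5*s - 7*y)

Group: 5*s*(-14*s*y + 10*s*q - 49*y**2 + 77*y*q - 30*q**2) - 7*y*(-14*s*y + 10*s*q - 49*y**2 + 77*y*q - 30*q**2); both groups contain (-14*s*y + 10*s*q - 49*y**2 + 77*y*q - 30*q**2), so (5*s - 7*y) is a factor with cofactor -14*s*y + 10*s*q - 49*y**2 + 77*y*q - 30*q**2.
The cofactor groups again: -14*s*y + 10*s*q - 49*y**2 + 77*y*q - 30*q**2 = -7*y*(2*s + 7*y - 6*q) + 5*q*(2*s + 7*y - 6*q); both groups contain (2*s + 7*y - 6*q), giving -(7*y - 5*q)*(2*s + 7*y - 6*q).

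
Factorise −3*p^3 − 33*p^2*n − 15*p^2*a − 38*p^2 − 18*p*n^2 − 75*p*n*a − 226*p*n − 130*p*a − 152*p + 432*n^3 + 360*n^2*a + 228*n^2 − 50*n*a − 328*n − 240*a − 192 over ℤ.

−(3*p − 9*n + 8)*(p + 6*n + 5*a + 4)*(p + 8*n + 6)

Group: p*(−3*p^2 − 9*p*n − 15*p*a − 20*p + 54*n^2 + 45*n*a − 12*n − 40*a − 32) + (8*n + 6)*(−3*p^2 − 9*p*n − 15*p*a − 20*p + 54*n^2 + 45*n*a − 12*n − 40*a − 32); both groups contain (−3*p^2 − 9*p*n − 15*p*a − 20*p + 54*n^2 + 45*n*a − 12*n − 40*a − 32), so (p + 8*n + 6) is a factor with cofactor −3*p^2 − 9*p*n − 15*p*a − 20*p + 54*n^2 + 45*n*a − 12*n − 40*a − 32.
The cofactor groups again: −3*p^2 − 9*p*n − 15*p*a − 20*p + 54*n^2 + 45*n*a − 12*n − 40*a − 32 = −3*p*(p + 6*n + 5*a + 4) + (9*n − 8)*(p + 6*n + 5*a + 4); both groups contain (p + 6*n + 5*a + 4), giving −(3*p − 9*n + 8)*(p + 6*n + 5*a + 4).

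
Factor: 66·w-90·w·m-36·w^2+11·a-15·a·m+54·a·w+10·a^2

Group: a·(10·a-6·w-15·m+11) + 6·w·(10·a-6·w-15·m+11); both groups contain (10·a-6·w-15·m+11).

(10·a-6·w-15·m+11)·(a+6·w)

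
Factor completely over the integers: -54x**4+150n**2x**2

6x**2(5n+3x)(5n-3x)

Factor out 6x**2, leaving 25n**2-9x**2, which is a difference of two squares.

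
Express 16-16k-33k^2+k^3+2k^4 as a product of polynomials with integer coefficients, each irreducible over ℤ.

(2k-1)(k+1)(k+4)(k-4)

By the rational root theorem, k = -1 is a root, giving the factor (k+1) and quotient 2k^3-k^2-32k+16.
Then k = 1/2 is a root, giving the factor (2k-1) and quotient k^2-16.
The remaining quadratic factors as (k-4)(k+4).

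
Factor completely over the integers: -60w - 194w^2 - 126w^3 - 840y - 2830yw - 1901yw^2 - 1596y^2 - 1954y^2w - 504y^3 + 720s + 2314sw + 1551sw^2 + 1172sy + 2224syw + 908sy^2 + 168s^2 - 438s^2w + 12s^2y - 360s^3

Group: 6s(-60s^2 - 38sy - 163sw - 72s + 126y^2 + 205yw + 84y + 14w^2 + 6w) + (-4y - 9w - 10)(-60s^2 - 38sy - 163sw - 72s + 126y^2 + 205yw + 84y + 14w^2 + 6w); both groups contain (-60s^2 - 38sy - 163sw - 72s + 126y^2 + 205yw + 84y + 14w^2 + 6w), so (6s - 4y - 9w - 10) is a factor with cofactor -60s^2 - 38sy - 163sw - 72s + 126y^2 + 205yw + 84y + 14w^2 + 6w.
The cofactor groups again: -60s^2 - 38sy - 163sw - 72s + 126y^2 + 205yw + 84y + 14w^2 + 6w = -12s(5s + 9y + 14w + 6) + (14y + w)(5s + 9y + 14w + 6); both groups contain (5s + 9y + 14w + 6), giving -(12s - 14y - w)(5s + 9y + 14w + 6).

-(12s - 14y - w)(5s + 9y + 14w + 6)(6s - 4y - 9w - 10)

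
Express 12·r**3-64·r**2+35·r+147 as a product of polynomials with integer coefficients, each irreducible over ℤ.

(2·r-7)·(6·r+7)·(r-3)

Testing divisors of the constant over divisors of the leading coefficient, r = -7/6 is a root, giving the factor (6·r+7) and quotient 2·r**2-13·r+21.
The remaining quadratic factors as (2·r-7)(r-3).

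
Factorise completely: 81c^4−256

Difference of squares twice: with A = 3c and B = 4, A⁴ − B⁴ = (A² − B²)(A² + B²), and A² − B² factors again.

(3c+4)(3c−4)(9c^2+16)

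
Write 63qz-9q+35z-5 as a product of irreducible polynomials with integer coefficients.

(7z-1)(9q+5)

Group as (63qz-9q) + (35z-5) = 9q(7z-1) + 5(7z-1).
Both groups share the factor (7z-1).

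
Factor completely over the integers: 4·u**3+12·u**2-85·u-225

Testing divisors of the constant over divisors of the leading coefficient, u = 9/2 is a root, so (2·u-9) divides it; the quotient is 2·u**2+15·u+25.
The remaining quadratic factors as (u+5)(2·u+5).

(2·u+5)·(2·u-9)·(u+5)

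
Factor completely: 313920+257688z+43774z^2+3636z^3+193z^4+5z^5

Among the possible rational roots, z = -15 is a root, so (z+15) is a factor; dividing leaves 5z^4+118z^3+1866z^2+15784z+20928.
Continuing, z = -12 is a root, so (z+12) divides it; the quotient is 5z^3+58z^2+1170z+1744.
Continuing, z = -8/5 is a root, so (5z+8) divides it; the quotient is z^2+10z+218.
The quadratic z^2+10z+218 has discriminant -772 < 0 and is irreducible over ℤ.

(5z+8)(z+12)(z+15)(z^2+10z+218)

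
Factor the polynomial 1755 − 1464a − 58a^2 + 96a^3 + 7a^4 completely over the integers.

By the rational root theorem, a = 9/7 is a root, giving the factor (7a − 9) and quotient a^3 + 15a^2 + 11a − 195.
Next, a = −13 is a root, giving the factor (a + 13) and quotient a^2 + 2a − 15.
The remaining quadratic factors as (a − 3)(a + 5).

(7a − 9)(a + 13)(a + 5)(a − 3)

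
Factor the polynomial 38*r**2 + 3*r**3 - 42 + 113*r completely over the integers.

(3*r - 1)*(r + 6)*(r + 7)

Trying the rational-root candidates, r = -7 is a root, so (r + 7) is a factor; dividing leaves 3*r**2 + 17*r - 6.
The remaining quadratic factors as (r + 6)(3*r - 1).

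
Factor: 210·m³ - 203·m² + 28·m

7·m·(5·m - 4)·(6·m - 1)

Pull out the common factor 7·m, then factor the remaining trinomial.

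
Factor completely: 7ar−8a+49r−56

(7r−8)(a+7)

Group as (7ar−8a) + (49r−56) = a(7r−8) + 7(7r−8).
Both groups share the factor (7r−8).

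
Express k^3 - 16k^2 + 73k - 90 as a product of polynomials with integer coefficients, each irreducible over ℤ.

(k - 2)(k - 5)(k - 9)

Testing divisors of the constant over divisors of the leading coefficient, k = 9 is a root, so (k - 9) divides it; the quotient is k^2 - 7k + 10.
The remaining quadratic factors as (k - 5)(k - 2).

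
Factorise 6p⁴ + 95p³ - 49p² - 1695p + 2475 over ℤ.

(2p + 11)(3p - 5)(p + 15)(p - 3)

Testing divisors of the constant over divisors of the leading coefficient, p = -15 is a root, giving the factor (p + 15) and quotient 6p³ + 5p² - 124p + 165.
Continuing, p = 3 is a root, so (p - 3) is a factor; dividing leaves 6p² + 23p - 55.
The remaining quadratic factors as (3p - 5)(2p + 11).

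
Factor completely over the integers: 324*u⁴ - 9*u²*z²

Factor out 9*u², leaving 36*u² - z², which is a difference of two squares.

9*u²*(6*u + z)*(6*u - z)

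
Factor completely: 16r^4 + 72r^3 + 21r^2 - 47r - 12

(4r + 1)(4r - 3)(r + 1)(r + 4)

By the rational root theorem, r = -1/4 is a root, giving the factor (4r + 1) and quotient 4r^3 + 17r^2 + r - 12.
Next, r = -4 is a root, so (r + 4) is a factor; dividing leaves 4r^2 + r - 3.
The remaining quadratic factors as (r + 1)(4r - 3).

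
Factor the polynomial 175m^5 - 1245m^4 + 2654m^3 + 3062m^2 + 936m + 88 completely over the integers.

(5m + 1)(5m + 2)(7m + 2)(m^2 - 8m + 22)

Among the possible rational roots, m = -2/5 is a root, giving the factor (5m + 2) and quotient 35m^4 - 263m^3 + 636m^2 + 358m + 44.
Continuing, m = -2/7 is a root, giving the factor (7m + 2) and quotient 5m^3 - 39m^2 + 102m + 22.
Continuing, m = -1/5 is a root, giving the factor (5m + 1) and quotient m^2 - 8m + 22.
The quadratic m^2 - 8m + 22 has discriminant -24 < 0 and is irreducible over ℤ.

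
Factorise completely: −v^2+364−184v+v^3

Among the possible rational roots, v = 2 is a root, giving the factor (v−2) and quotient v^2+v−182.
The remaining quadratic factors as (v−13)(v+14).

(v+14)(v−13)(v−2)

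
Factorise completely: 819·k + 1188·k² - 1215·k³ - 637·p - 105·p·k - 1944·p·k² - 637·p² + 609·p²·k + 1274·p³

Group: 14·p·(91·p² - 54·p·k - 91·p - 81·k² + 117·k) + (15·k + 7)·(91·p² - 54·p·k - 91·p - 81·k² + 117·k); both groups contain (91·p² - 54·p·k - 91·p - 81·k² + 117·k), so (14·p + 15·k + 7) is a factor with cofactor 91·p² - 54·p·k - 91·p - 81·k² + 117·k.
The cofactor groups again: 91·p² - 54·p·k - 91·p - 81·k² + 117·k = 7·p·(13·p + 9·k - 13) - 9·k·(13·p + 9·k - 13); both groups contain (13·p + 9·k - 13), giving (7·p - 9·k)·(13·p + 9·k - 13).

(7·p - 9·k)·(14·p + 15·k + 7)·(13·p + 9·k - 13)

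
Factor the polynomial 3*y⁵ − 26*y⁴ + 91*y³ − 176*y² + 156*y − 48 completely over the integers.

(3*y − 2)*(y − 1)*(y − 4)*(y² − 3*y + 6)

By the rational root theorem, y = 2/3 is a root, giving the factor (3*y − 2) and quotient y⁴ − 8*y³ + 25*y² − 42*y + 24.
Next, y = 1 is a root, so (y − 1) is a factor; dividing leaves y³ − 7*y² + 18*y − 24.
Continuing, y = 4 is a root, so (y − 4) divides it; the quotient is y² − 3*y + 6.
The quadratic y² − 3*y + 6 has discriminant −15 < 0 and is irreducible over ℤ.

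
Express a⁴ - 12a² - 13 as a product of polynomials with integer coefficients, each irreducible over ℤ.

Substitute u = a² to get a quadratic in u, then factor.
a² - 13 is irreducible over ℤ (13 is not a perfect square).
a² + 1 is irreducible over ℤ (sum of squares).

(a² + 1)(a² - 13)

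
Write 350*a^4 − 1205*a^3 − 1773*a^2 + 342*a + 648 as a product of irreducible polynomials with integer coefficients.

Among the possible rational roots, a = −6/7 is a root, so (7*a + 6) divides it; the quotient is 50*a^3 − 215*a^2 − 69*a + 108.
Continuing, a = 9/2 is a root, so (2*a − 9) divides it; the quotient is 25*a^2 + 5*a − 12.
The remaining quadratic factors as (5*a + 4)(5*a − 3).

(2*a − 9)*(5*a + 4)*(5*a − 3)*(7*a + 6)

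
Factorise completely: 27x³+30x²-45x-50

Group as (27x³-45x) + (30x²-50) = 9x(3x²-5) + 10(3x²-5).
Both groups share the factor (3x²-5).

(9x+10)(3x²-5)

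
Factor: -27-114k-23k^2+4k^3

(4k+1)(k+3)(k-9)

Testing divisors of the constant over divisors of the leading coefficient, k = -3 is a root, so (k+3) is a factor; dividing leaves 4k^2-35k-9.
The remaining quadratic factors as (4k+1)(k-9).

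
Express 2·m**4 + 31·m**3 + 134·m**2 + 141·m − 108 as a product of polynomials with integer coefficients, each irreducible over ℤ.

(2·m − 1)·(m + 3)·(m + 4)·(m + 9)

Testing divisors of the constant over divisors of the leading coefficient, m = −3 is a root, giving the factor (m + 3) and quotient 2·m**3 + 25·m**2 + 59·m − 36.
Continuing, m = −4 is a root, giving the factor (m + 4) and quotient 2·m**2 + 17·m − 9.
The remaining quadratic factors as (m + 9)(2·m − 1).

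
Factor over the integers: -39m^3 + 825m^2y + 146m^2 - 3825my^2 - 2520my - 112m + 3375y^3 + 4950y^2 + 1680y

-(13m - 15y - 14)(3m - 15y - 8)(m - 15y)

Group: 3m(-13m^2 + 210my + 14m - 225y^2 - 210y) + (-15y - 8)(-13m^2 + 210my + 14m - 225y^2 - 210y); both groups contain (-13m^2 + 210my + 14m - 225y^2 - 210y), so (3m - 15y - 8) is a factor with cofactor -13m^2 + 210my + 14m - 225y^2 - 210y.
The cofactor groups again: -13m^2 + 210my + 14m - 225y^2 - 210y = -13m(m - 15y) + (15y + 14)(m - 15y); both groups contain (m - 15y), giving -(13m - 15y - 14)(m - 15y).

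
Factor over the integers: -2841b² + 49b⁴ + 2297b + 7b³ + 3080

Trying the rational-root candidates, b = 7 is a root, so (b - 7) divides it; the quotient is 49b³ + 350b² - 391b - 440.
Next, b = -5/7 is a root, so (7b + 5) divides it; the quotient is 7b² + 45b - 88.
The remaining quadratic factors as (b + 8)(7b - 11).

(7b + 5)(7b - 11)(b + 8)(b - 7)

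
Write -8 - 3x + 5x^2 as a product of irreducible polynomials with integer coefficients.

Need a pair with product 5·(-8) = -40 and sum -3: that's 5 and -8.
Split the middle term: 5x^2 + 5x - 8x - 8 = 5x(x + 1) - 8(x + 1).

(5x - 8)(x + 1)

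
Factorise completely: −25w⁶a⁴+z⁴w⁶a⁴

a⁴w⁶(z²+5)(z²−5)

Factor out w⁶a⁴ first: what remains is z⁴−25.
Recognize a difference of squares with the parts z² and 5.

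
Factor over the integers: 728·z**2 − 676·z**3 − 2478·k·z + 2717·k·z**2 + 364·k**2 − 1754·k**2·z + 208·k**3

(13·k − 4·z)·(2·k − 13·z)·(8·k − 13·z + 14)

Group: 13·k·(16·k**2 − 130·k·z + 28·k + 169·z**2 − 182·z) − 4·z·(16·k**2 − 130·k·z + 28·k + 169·z**2 − 182·z); both groups contain (16·k**2 − 130·k·z + 28·k + 169·z**2 − 182·z), so (13·k − 4·z) is a factor with cofactor 16·k**2 − 130·k·z + 28·k + 169·z**2 − 182·z.
The cofactor groups again: 16·k**2 − 130·k·z + 28·k + 169·z**2 − 182·z = 2·k·(8·k − 13·z + 14) − 13·z·(8·k − 13·z + 14); both groups contain (8·k − 13·z + 14), giving (2·k − 13·z)·(8·k − 13·z + 14).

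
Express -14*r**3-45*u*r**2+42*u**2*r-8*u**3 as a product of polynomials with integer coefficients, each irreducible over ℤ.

-(u-2*r)*(2*u-7*r)*(4*u+r)

Group: 2*u*(-4*u**2+7*u*r+2*r**2) - 7*r*(-4*u**2+7*u*r+2*r**2); both groups contain (-4*u**2+7*u*r+2*r**2), so (2*u-7*r) is a factor with cofactor -4*u**2+7*u*r+2*r**2.
The cofactor groups again: -4*u**2+7*u*r+2*r**2 = -4*u*(u-2*r) - r*(u-2*r); both groups contain (u-2*r), giving -(4*u+r)*(u-2*r).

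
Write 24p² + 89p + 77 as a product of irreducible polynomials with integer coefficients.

(3p + 7)(8p + 11)

Need a pair with product 24·77 = 1848 and sum 89: that's 56 and 33.
Split the middle term: 24p² + 56p + 33p + 77 = 8p(3p + 7) + 11(3p + 7).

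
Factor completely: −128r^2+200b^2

Factor out 8, leaving 25b^2−16r^2, which is a difference of two squares.

8(5b+4r)(5b−4r)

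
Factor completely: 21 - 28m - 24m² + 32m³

(4m - 3)(8m² - 7)

Group as (32m³ - 28m) + (-24m² + 21) = 4m(8m² - 7) - 3(8m² - 7).
Both groups share the factor (8m² - 7).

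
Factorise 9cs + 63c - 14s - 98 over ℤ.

Group as (9cs + 63c) + (-14s - 98) = 9c(s + 7) - 14(s + 7).
Both groups share the factor (s + 7).

(9c - 14)(s + 7)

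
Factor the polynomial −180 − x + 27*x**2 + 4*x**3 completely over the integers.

By the rational root theorem, x = −4 is a root, so (x + 4) is a factor; dividing leaves 4*x**2 + 11*x − 45.
The remaining quadratic factors as (4*x − 9)(x + 5).

(4*x − 9)*(x + 4)*(x + 5)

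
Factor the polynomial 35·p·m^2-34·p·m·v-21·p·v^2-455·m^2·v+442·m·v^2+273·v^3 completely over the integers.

(5·m-7·v)·(7·m+3·v)·(p-13·v)

Group: 5·m·(7·p·m+3·p·v-91·m·v-39·v^2) - 7·v·(7·p·m+3·p·v-91·m·v-39·v^2); both groups contain (7·p·m+3·p·v-91·m·v-39·v^2), so (5·m-7·v) is a factor with cofactor 7·p·m+3·p·v-91·m·v-39·v^2.
The cofactor groups again: 7·p·m+3·p·v-91·m·v-39·v^2 = p·(7·m+3·v) - 13·v·(7·m+3·v); both groups contain (7·m+3·v), giving (p-13·v)·(7·m+3·v).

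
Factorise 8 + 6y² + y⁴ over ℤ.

Substitute u = y² to get a quadratic in u, then factor.
y² + 4 is irreducible over ℤ (sum of squares).
y² + 2 is irreducible over ℤ (always positive, so no real roots).

(y² + 2)(y² + 4)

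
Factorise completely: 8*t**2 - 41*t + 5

(8*t - 1)*(t - 5)

Need a pair with product 8·5 = 40 and sum -41: that's -40 and -1.
Split the middle term: 8*t**2 - 40*t - t + 5 = 8*t*(t - 5) - (t - 5).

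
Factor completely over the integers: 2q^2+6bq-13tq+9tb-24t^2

Group: -3t(8t-3b-q) - 2q(8t-3b-q); both groups contain (8t-3b-q).

-(8t-3b-q)(3t+2q)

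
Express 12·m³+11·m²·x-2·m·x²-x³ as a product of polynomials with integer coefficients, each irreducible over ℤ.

Group: m·(12·m²-m·x-x²) + x·(12·m²-m·x-x²); both groups contain (12·m²-m·x-x²), so (m+x) is a factor with cofactor 12·m²-m·x-x².
The cofactor groups again: 12·m²-m·x-x² = 3·m·(4·m+x) - x·(4·m+x); both groups contain (4·m+x), giving (3·m-x)·(4·m+x).

(3·m-x)·(4·m+x)·(m+x)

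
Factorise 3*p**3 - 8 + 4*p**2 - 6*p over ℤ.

(3*p + 4)*(p**2 - 2)

Group as (3*p**3 - 6*p) + (4*p**2 - 8) = 3*p*(p**2 - 2) + 4*(p**2 - 2).
Both groups share the factor (p**2 - 2).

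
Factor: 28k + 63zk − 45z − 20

(7k − 5)(9z + 4)

Group as (63zk − 45z) + (28k − 20) = 9z(7k − 5) + 4(7k − 5).
Both groups share the factor (7k − 5).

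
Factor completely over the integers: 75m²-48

3(5m+4)(5m-4)

Every term has a factor of 3. Then 25m²-16 = (5m)² − (4)².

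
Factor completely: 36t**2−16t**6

−4t**2(2t**2+3)(2t**2−3)

Every term has a factor of 4t**2; factoring it out leaves −4t**4+9.
Recognize a difference of squares with the parts 3 and 2t**2.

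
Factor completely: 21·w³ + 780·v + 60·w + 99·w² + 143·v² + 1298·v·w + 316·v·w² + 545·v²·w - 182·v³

-(13·v + w)·(2·v - 7·w - 5)·(7·v + 3·w + 12)

Group: 2·v·(-91·v² - 46·v·w - 156·v - 3·w² - 12·w) + (-7·w - 5)·(-91·v² - 46·v·w - 156·v - 3·w² - 12·w); both groups contain (-91·v² - 46·v·w - 156·v - 3·w² - 12·w), so (2·v - 7·w - 5) is a factor with cofactor -91·v² - 46·v·w - 156·v - 3·w² - 12·w.
The cofactor groups again: -91·v² - 46·v·w - 156·v - 3·w² - 12·w = -13·v·(7·v + 3·w + 12) - w·(7·v + 3·w + 12); both groups contain (7·v + 3·w + 12), giving -(13·v + w)·(7·v + 3·w + 12).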